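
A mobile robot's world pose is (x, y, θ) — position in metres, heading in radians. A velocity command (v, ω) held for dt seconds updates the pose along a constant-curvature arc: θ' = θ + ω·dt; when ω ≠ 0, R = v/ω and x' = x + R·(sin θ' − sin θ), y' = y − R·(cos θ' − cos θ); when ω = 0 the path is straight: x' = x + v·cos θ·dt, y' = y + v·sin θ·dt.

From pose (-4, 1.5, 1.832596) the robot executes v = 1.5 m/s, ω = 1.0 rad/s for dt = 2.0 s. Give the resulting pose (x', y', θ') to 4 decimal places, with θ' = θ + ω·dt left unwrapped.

θ' = 1.8326 + 1.0·2.0 = 3.8326
R = v/ω = 1.5/1.0 = 1.5000
x' = -4 + 1.5000·(sin 3.8326 − sin 1.8326) = -6.4049
y' = 1.5 − 1.5000·(cos 3.8326 − cos 1.8326) = 2.2677

(-6.4049, 2.2677, 3.8326)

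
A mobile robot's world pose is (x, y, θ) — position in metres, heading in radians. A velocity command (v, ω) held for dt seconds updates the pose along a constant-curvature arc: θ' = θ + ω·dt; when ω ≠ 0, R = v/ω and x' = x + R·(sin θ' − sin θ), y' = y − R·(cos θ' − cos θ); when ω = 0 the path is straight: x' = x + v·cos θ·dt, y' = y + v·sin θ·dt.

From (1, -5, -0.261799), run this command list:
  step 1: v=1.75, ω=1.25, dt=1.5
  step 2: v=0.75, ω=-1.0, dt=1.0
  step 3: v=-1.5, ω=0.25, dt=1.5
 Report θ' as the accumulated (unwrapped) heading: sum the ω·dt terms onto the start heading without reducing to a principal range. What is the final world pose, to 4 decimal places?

(1.5215, -4.5489, 0.9882)

step 1: θ'=1.6132 (R=1.4000) → pose (2.7611, -3.5884, 1.6132)
step 2: θ'=0.6132 (R=-0.7500) → pose (3.0788, -2.9432, 0.6132)
step 3: θ'=0.9882 (R=-6.0000) → pose (1.5215, -4.5489, 0.9882)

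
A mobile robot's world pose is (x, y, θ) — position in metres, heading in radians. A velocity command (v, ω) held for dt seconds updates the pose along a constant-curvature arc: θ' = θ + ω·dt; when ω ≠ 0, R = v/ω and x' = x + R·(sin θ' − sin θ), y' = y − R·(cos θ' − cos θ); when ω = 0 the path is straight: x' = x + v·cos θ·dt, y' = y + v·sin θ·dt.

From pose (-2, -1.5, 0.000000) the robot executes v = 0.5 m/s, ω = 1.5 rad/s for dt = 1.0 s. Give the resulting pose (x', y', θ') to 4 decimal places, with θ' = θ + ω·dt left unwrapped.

θ' = 0.0000 + 1.5·1.0 = 1.5000
R = v/ω = 0.5/1.5 = 0.3333
x' = -2 + 0.3333·(sin 1.5000 − sin 0.0000) = -1.6675
y' = -1.5 − 0.3333·(cos 1.5000 − cos 0.0000) = -1.1902

(-1.6675, -1.1902, 1.5000)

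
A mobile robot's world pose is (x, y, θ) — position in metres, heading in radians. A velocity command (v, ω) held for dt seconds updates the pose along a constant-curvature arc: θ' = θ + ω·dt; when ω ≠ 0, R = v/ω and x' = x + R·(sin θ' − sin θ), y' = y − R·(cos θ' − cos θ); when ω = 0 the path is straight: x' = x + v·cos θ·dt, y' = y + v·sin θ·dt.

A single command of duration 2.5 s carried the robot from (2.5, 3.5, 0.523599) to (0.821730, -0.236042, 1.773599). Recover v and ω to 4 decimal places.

v = -1.7500, ω = 0.5000

Δθ = 1.773599 − 0.523599 = 1.250000
ω = Δθ/dt = 1.250000/2.5 = 0.5000
R = −Δy/(cos θ' − cos θ) = -3.5000
v = R·ω = -3.5000·0.5000 = -1.7500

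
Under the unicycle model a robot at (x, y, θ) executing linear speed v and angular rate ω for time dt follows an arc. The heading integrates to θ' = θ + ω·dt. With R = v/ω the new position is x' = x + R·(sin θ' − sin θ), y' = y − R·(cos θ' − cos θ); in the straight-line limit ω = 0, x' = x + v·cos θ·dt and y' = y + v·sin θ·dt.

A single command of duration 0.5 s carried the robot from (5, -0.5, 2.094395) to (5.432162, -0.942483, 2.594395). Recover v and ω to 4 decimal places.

v = -1.2500, ω = 1.0000

Δθ = 2.594395 − 2.094395 = 0.500000
ω = Δθ/dt = 0.500000/0.5 = 1.0000
R = −Δy/(cos θ' − cos θ) = -1.2500
v = R·ω = -1.2500·1.0000 = -1.2500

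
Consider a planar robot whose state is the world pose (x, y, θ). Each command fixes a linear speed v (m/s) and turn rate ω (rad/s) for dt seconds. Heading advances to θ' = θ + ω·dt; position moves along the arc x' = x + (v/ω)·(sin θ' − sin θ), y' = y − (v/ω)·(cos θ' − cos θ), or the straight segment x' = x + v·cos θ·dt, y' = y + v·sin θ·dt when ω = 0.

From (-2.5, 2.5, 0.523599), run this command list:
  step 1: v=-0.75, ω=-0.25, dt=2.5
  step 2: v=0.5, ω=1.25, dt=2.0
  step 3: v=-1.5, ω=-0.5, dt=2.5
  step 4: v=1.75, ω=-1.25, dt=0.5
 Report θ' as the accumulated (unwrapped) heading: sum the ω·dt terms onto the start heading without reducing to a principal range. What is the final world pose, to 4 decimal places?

(-2.7084, 0.0061, 0.5236)

step 1: θ'=-0.1014 (R=3.0000) → pose (-4.3037, 2.1135, -0.1014)
step 2: θ'=2.3986 (R=0.4000) → pose (-3.9926, 2.8060, 2.3986)
step 3: θ'=1.1486 (R=3.0000) → pose (-3.2855, -0.6326, 1.1486)
step 4: θ'=0.5236 (R=-1.4000) → pose (-2.7084, 0.0061, 0.5236)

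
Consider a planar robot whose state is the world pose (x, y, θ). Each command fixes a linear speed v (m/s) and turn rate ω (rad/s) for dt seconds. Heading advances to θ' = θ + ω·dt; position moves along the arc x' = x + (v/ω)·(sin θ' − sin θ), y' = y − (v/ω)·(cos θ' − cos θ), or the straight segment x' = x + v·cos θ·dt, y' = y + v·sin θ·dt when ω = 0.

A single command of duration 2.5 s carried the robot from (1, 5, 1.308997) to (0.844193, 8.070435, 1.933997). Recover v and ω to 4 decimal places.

v = 1.2500, ω = 0.2500

Δθ = 1.933997 − 1.308997 = 0.625000
ω = Δθ/dt = 0.625000/2.5 = 0.2500
R = −Δy/(cos θ' − cos θ) = 5.0000
v = R·ω = 5.0000·0.2500 = 1.2500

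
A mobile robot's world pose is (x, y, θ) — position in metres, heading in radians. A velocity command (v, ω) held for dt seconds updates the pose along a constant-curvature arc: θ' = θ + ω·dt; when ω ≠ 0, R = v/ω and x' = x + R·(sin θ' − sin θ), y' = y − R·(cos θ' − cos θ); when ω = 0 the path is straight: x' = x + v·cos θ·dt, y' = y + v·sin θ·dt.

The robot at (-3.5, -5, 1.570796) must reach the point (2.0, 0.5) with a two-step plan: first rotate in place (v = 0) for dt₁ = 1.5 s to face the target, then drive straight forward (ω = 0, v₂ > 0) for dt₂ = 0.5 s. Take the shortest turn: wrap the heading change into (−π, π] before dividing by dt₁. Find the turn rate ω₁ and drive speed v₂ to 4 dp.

heading to target = atan2(0.5−-5, 2−-3.5) = 0.7854
Δθ = wrap(0.7854 − 1.5708) = -0.7854; ω₁ = Δθ/dt₁ = -0.5236
distance = √((2−-3.5)² + (0.5−-5)²) = 7.7782; v₂ = distance/dt₂ = 15.5563

ω₁ = -0.5236, v₂ = 15.5563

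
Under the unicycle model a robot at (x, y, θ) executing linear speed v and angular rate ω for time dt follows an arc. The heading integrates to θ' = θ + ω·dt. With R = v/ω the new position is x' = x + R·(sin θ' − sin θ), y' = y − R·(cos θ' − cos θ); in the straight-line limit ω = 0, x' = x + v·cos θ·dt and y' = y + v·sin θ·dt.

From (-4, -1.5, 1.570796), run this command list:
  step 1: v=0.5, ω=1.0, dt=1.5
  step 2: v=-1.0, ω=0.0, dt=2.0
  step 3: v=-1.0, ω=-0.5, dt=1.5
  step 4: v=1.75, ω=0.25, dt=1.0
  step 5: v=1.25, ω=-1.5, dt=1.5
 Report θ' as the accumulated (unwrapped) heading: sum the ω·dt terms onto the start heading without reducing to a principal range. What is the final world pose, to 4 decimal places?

step 1: θ'=3.0708 (R=0.5000) → pose (-4.4646, -1.0013, 3.0708)
step 2: θ'=3.0708 (straight) → pose (-2.4696, -1.1427, 3.0708)
step 3: θ'=2.3208 (R=2.0000) → pose (-1.1477, -1.7744, 2.3208)
step 4: θ'=2.5708 (R=7.0000) → pose (-2.4874, -0.6556, 2.5708)
step 5: θ'=0.3208 (R=-0.8333) → pose (-2.3000, 0.8364, 0.3208)

(-2.3000, 0.8364, 0.3208)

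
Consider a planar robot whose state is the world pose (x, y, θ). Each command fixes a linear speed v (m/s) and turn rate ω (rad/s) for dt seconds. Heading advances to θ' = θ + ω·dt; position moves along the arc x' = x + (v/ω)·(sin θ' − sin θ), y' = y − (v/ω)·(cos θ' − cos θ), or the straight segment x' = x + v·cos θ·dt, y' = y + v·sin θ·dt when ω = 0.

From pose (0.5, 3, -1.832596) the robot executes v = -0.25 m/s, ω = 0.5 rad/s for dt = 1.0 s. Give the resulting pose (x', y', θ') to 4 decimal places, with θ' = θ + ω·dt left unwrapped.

(0.5029, 3.2474, -1.3326)

θ' = -1.8326 + 0.5·1.0 = -1.3326
R = v/ω = -0.25/0.5 = -0.5000
x' = 0.5 + -0.5000·(sin -1.3326 − sin -1.8326) = 0.5029
y' = 3 − -0.5000·(cos -1.3326 − cos -1.8326) = 3.2474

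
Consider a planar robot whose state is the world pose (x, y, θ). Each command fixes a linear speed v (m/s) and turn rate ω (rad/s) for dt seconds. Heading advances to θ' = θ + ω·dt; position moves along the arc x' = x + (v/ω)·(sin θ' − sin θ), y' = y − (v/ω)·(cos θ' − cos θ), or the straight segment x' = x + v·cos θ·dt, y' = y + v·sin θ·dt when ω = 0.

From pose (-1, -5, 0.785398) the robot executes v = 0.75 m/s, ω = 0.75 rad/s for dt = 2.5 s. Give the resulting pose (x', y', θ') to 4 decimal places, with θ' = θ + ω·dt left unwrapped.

(-1.2443, -3.4065, 2.6604)

θ' = 0.7854 + 0.75·2.5 = 2.6604
R = v/ω = 0.75/0.75 = 1.0000
x' = -1 + 1.0000·(sin 2.6604 − sin 0.7854) = -1.2443
y' = -5 − 1.0000·(cos 2.6604 − cos 0.7854) = -3.4065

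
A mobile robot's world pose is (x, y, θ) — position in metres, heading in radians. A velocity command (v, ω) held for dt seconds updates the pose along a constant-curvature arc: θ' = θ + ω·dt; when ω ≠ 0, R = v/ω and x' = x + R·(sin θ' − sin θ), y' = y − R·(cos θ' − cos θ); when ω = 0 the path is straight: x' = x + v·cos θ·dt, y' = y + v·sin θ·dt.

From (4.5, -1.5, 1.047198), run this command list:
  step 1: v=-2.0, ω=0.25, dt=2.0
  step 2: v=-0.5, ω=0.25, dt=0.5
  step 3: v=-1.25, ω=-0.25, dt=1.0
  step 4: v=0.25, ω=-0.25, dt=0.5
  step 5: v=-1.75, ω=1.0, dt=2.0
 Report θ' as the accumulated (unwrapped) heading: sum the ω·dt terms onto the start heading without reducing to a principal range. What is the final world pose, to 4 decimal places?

step 1: θ'=1.5472 (R=-8.0000) → pose (3.4304, -5.3112, 1.5472)
step 2: θ'=1.6722 (R=-2.0000) → pose (3.4401, -5.5609, 1.6722)
step 3: θ'=1.4222 (R=5.0000) → pose (3.4107, -6.8073, 1.4222)
step 4: θ'=1.2972 (R=-1.0000) → pose (3.4369, -6.6851, 1.2972)
step 5: θ'=3.2972 (R=-1.7500) → pose (5.3930, -8.8868, 3.2972)

(5.3930, -8.8868, 3.2972)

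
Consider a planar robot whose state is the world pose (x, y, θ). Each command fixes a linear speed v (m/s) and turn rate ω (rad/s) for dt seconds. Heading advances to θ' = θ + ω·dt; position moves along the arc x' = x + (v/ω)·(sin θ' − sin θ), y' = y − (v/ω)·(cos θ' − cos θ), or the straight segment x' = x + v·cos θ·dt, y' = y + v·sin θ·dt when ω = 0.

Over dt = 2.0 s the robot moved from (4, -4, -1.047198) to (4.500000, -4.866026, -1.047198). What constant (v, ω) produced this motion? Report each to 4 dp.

v = 0.5000, ω = 0.0000

Δθ = -1.047198 − -1.047198 = 0.000000
ω = Δθ/dt = 0.000000/2.0 = 0.0000
ω = 0 → v = (Δx·cos θ + Δy·sin θ)/dt = 0.5000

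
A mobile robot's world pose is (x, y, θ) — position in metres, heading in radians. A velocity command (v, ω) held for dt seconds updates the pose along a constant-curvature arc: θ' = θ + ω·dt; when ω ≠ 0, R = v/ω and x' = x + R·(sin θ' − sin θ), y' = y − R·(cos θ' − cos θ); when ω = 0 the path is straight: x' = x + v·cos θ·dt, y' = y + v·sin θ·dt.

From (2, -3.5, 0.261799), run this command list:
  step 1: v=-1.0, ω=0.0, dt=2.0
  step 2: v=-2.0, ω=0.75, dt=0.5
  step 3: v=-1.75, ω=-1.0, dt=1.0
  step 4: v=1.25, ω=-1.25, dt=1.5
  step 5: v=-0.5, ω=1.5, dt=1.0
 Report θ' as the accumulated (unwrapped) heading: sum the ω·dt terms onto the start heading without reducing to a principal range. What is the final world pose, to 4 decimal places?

(-2.0970, -5.7791, -0.7382)

step 1: θ'=0.2618 (straight) → pose (0.0681, -4.0176, 0.2618)
step 2: θ'=0.6368 (R=-2.6667) → pose (-0.8273, -4.4494, 0.6368)
step 3: θ'=-0.3632 (R=1.7500) → pose (-2.4896, -4.6783, -0.3632)
step 4: θ'=-2.2382 (R=-1.0000) → pose (-2.0595, -6.2320, -2.2382)
step 5: θ'=-0.7382 (R=-0.3333) → pose (-2.0970, -5.7791, -0.7382)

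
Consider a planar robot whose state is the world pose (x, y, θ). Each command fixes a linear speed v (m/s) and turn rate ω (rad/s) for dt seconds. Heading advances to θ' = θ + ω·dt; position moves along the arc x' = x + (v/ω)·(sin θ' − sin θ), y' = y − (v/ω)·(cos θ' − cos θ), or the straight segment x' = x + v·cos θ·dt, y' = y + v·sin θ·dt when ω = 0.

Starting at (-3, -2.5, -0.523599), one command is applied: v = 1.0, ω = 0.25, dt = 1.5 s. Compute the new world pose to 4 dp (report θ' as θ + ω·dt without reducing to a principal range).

(-1.5922, -2.9918, -0.1486)

θ' = -0.5236 + 0.25·1.5 = -0.1486
R = v/ω = 1.0/0.25 = 4.0000
x' = -3 + 4.0000·(sin -0.1486 − sin -0.5236) = -1.5922
y' = -2.5 − 4.0000·(cos -0.1486 − cos -0.5236) = -2.9918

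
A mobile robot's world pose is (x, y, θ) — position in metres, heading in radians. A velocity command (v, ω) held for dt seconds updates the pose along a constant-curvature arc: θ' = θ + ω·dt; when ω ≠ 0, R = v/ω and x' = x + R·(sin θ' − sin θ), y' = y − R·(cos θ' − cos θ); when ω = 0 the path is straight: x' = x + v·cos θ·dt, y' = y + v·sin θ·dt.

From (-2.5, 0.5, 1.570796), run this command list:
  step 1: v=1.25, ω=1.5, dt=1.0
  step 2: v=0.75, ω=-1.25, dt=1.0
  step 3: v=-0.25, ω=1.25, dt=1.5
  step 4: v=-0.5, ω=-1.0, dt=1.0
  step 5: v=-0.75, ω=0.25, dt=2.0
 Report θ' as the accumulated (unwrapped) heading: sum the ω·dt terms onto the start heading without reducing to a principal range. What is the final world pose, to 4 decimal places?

step 1: θ'=3.0708 (R=0.8333) → pose (-3.2744, 1.3312, 3.0708)
step 2: θ'=1.8208 (R=-0.6000) → pose (-3.8133, 1.7813, 1.8208)
step 3: θ'=3.6958 (R=-0.2000) → pose (-3.5143, 1.6607, 3.6958)
step 4: θ'=2.6958 (R=0.5000) → pose (-3.0355, 1.6867, 2.6958)
step 5: θ'=3.1958 (R=-3.0000) → pose (-1.5795, 1.3979, 3.1958)

(-1.5795, 1.3979, 3.1958)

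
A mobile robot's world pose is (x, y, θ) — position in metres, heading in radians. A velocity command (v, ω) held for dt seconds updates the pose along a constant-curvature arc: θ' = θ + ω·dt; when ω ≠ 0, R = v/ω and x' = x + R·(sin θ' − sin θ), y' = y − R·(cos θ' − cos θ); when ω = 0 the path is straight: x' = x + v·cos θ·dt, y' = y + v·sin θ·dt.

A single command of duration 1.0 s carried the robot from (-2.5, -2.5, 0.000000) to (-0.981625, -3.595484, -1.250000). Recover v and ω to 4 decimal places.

v = 2.0000, ω = -1.2500

Δθ = -1.250000 − 0.000000 = -1.250000
ω = Δθ/dt = -1.250000/1.0 = -1.2500
R = Δx/(sin θ' − sin θ) = -1.6000
v = R·ω = -1.6000·-1.2500 = 2.0000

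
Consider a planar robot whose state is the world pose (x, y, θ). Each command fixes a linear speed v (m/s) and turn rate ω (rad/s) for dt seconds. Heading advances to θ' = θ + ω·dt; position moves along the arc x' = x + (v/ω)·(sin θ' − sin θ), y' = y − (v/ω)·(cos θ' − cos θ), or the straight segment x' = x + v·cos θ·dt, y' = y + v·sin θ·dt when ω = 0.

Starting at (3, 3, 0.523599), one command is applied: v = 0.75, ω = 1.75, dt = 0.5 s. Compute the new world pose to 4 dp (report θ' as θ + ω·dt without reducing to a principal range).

(3.2079, 3.2977, 1.3986)

θ' = 0.5236 + 1.75·0.5 = 1.3986
R = v/ω = 0.75/1.75 = 0.4286
x' = 3 + 0.4286·(sin 1.3986 − sin 0.5236) = 3.2079
y' = 3 − 0.4286·(cos 1.3986 − cos 0.5236) = 3.2977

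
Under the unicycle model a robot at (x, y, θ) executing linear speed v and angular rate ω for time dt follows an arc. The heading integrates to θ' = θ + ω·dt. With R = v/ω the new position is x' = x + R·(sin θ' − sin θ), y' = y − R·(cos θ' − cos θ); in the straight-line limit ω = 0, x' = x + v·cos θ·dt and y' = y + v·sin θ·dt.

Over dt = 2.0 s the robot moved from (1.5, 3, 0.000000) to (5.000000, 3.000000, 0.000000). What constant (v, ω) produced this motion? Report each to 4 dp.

v = 1.7500, ω = 0.0000

Δθ = 0.000000 − 0.000000 = 0.000000
ω = Δθ/dt = 0.000000/2.0 = 0.0000
ω = 0 → v = (Δx·cos θ + Δy·sin θ)/dt = 1.7500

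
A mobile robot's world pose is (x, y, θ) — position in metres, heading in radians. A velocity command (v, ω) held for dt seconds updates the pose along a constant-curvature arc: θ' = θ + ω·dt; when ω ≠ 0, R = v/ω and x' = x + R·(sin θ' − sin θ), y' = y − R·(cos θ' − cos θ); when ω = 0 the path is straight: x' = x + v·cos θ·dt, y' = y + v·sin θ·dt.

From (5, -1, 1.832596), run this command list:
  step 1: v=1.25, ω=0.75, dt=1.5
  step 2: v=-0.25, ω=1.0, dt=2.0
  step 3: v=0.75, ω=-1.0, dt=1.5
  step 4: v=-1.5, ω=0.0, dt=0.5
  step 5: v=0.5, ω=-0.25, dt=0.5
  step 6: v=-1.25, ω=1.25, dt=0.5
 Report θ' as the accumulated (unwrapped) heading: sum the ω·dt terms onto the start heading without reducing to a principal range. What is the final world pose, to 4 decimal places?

step 1: θ'=2.9576 (R=1.6667) → pose (3.6951, 0.2072, 2.9576)
step 2: θ'=4.9576 (R=-0.2500) → pose (3.9833, 0.5136, 4.9576)
step 3: θ'=3.4576 (R=-0.7500) → pose (3.4888, -0.3813, 3.4576)
step 4: θ'=3.4576 (straight) → pose (4.2017, -0.1482, 3.4576)
step 5: θ'=3.3326 (R=-2.0000) → pose (3.9598, -0.2109, 3.3326)
step 6: θ'=3.9576 (R=-1.0000) → pose (4.4984, 0.0858, 3.9576)

(4.4984, 0.0858, 3.9576)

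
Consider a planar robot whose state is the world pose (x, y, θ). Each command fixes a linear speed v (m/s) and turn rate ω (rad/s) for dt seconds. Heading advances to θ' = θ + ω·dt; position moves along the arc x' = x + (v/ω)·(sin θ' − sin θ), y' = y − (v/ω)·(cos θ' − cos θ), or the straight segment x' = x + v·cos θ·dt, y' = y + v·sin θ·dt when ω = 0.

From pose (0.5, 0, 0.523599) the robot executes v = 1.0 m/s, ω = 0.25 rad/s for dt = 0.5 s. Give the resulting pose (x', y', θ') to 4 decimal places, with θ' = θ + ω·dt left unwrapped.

θ' = 0.5236 + 0.25·0.5 = 0.6486
R = v/ω = 1.0/0.25 = 4.0000
x' = 0.5 + 4.0000·(sin 0.6486 − sin 0.5236) = 0.9163
y' = 0 − 4.0000·(cos 0.6486 − cos 0.5236) = 0.2764

(0.9163, 0.2764, 0.6486)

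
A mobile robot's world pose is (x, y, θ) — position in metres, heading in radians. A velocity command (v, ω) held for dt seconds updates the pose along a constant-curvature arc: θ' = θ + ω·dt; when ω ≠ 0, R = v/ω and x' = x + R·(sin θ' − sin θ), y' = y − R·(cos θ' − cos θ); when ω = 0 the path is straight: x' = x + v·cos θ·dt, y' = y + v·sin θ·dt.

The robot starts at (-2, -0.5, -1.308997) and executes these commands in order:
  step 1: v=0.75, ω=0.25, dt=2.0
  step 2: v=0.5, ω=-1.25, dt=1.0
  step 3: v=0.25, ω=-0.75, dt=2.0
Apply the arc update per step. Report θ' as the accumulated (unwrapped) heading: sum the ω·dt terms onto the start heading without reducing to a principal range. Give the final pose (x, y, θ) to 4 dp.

step 1: θ'=-0.8090 (R=3.0000) → pose (-1.2730, -1.7942, -0.8090)
step 2: θ'=-2.0590 (R=-0.4000) → pose (-1.2092, -2.2579, -2.0590)
step 3: θ'=-3.5590 (R=-0.3333) → pose (-1.6387, -2.4063, -3.5590)

(-1.6387, -2.4063, -3.5590)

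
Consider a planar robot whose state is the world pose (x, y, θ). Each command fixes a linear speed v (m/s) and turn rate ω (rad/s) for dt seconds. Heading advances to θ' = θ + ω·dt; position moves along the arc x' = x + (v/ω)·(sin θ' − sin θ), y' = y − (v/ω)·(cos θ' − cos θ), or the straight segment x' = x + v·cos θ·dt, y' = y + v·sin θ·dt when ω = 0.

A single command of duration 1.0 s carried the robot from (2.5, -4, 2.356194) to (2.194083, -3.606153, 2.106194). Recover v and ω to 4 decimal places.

v = 0.5000, ω = -0.2500

Δθ = 2.106194 − 2.356194 = -0.250000
ω = Δθ/dt = -0.250000/1.0 = -0.2500
R = −Δy/(cos θ' − cos θ) = -2.0000
v = R·ω = -2.0000·-0.2500 = 0.5000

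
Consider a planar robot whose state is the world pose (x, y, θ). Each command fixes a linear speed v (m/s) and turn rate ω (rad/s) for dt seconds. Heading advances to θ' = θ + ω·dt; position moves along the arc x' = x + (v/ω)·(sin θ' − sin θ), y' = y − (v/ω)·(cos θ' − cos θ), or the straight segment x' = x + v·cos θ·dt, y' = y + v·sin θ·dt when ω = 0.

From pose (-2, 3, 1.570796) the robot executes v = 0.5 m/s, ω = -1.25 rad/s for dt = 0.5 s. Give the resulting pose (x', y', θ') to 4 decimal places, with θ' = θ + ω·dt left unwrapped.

(-1.9244, 3.2340, 0.9458)

θ' = 1.5708 + -1.25·0.5 = 0.9458
R = v/ω = 0.5/-1.25 = -0.4000
x' = -2 + -0.4000·(sin 0.9458 − sin 1.5708) = -1.9244
y' = 3 − -0.4000·(cos 0.9458 − cos 1.5708) = 3.2340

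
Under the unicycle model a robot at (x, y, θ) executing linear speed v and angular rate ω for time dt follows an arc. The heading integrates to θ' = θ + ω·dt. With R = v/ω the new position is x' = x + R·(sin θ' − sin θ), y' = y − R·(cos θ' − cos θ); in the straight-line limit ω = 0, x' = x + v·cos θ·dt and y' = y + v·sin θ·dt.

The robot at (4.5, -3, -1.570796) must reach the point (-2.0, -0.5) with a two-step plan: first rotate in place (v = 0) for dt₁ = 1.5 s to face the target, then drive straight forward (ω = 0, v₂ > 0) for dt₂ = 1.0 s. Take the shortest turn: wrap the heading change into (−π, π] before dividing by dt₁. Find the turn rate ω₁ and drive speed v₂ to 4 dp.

ω₁ = -1.2920, v₂ = 6.9642

heading to target = atan2(-0.5−-3, -2−4.5) = 2.7744
Δθ = wrap(2.7744 − -1.5708) = -1.9380; ω₁ = Δθ/dt₁ = -1.2920
distance = √((-2−4.5)² + (-0.5−-3)²) = 6.9642; v₂ = distance/dt₂ = 6.9642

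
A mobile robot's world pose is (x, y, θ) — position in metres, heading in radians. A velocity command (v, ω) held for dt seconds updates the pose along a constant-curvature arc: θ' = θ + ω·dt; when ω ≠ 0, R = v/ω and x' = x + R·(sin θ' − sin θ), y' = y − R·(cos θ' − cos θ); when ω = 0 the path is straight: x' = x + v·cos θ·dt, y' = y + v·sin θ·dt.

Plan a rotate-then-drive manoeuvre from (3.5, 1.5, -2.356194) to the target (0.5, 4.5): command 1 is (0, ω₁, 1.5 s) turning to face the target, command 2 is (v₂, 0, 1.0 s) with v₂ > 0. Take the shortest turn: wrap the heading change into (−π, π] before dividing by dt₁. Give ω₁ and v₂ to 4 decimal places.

ω₁ = -1.0472, v₂ = 4.2426

heading to target = atan2(4.5−1.5, 0.5−3.5) = 2.3562
Δθ = wrap(2.3562 − -2.3562) = -1.5708; ω₁ = Δθ/dt₁ = -1.0472
distance = √((0.5−3.5)² + (4.5−1.5)²) = 4.2426; v₂ = distance/dt₂ = 4.2426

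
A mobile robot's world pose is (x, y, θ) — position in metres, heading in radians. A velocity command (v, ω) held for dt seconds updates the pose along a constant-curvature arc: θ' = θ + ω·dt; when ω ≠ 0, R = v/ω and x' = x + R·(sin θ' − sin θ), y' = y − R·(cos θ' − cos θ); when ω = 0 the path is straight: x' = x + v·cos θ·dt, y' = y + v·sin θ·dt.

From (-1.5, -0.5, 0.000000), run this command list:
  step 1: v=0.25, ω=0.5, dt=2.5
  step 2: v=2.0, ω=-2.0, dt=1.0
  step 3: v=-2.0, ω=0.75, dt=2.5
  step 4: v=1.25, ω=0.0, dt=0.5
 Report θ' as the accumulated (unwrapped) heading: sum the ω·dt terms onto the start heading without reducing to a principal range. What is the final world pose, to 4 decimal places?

(-3.3491, 0.0213, 1.1250)

step 1: θ'=1.2500 (R=0.5000) → pose (-1.0255, -0.1577, 1.2500)
step 2: θ'=-0.7500 (R=-1.0000) → pose (0.6051, 0.2587, -0.7500)
step 3: θ'=1.1250 (R=-2.6667) → pose (-3.6186, -0.5427, 1.1250)
step 4: θ'=1.1250 (straight) → pose (-3.3491, 0.0213, 1.1250)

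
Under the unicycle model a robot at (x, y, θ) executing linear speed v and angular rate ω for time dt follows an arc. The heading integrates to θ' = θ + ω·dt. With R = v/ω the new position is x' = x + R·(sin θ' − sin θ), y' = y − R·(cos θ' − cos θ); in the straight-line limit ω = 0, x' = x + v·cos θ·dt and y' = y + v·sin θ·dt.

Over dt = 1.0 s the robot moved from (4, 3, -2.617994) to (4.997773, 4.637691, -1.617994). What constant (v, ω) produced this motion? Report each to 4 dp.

v = -2.0000, ω = 1.0000

Δθ = -1.617994 − -2.617994 = 1.000000
ω = Δθ/dt = 1.000000/1.0 = 1.0000
R = −Δy/(cos θ' − cos θ) = -2.0000
v = R·ω = -2.0000·1.0000 = -2.0000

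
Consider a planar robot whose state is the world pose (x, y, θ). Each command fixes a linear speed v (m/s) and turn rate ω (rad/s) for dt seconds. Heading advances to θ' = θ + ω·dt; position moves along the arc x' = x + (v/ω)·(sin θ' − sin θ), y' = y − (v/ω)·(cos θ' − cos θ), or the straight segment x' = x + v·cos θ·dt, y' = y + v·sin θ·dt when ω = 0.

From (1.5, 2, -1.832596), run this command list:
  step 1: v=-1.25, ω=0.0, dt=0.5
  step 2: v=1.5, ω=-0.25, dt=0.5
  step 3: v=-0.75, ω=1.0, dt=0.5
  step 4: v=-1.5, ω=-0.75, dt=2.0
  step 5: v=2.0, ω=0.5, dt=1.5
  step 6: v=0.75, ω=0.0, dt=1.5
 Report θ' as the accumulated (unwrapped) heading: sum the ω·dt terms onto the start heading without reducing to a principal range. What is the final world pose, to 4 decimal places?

(-0.0583, 1.9946, -2.2076)

step 1: θ'=-1.8326 (straight) → pose (1.6618, 2.6037, -1.8326)
step 2: θ'=-1.9576 (R=-6.0000) → pose (1.4229, 1.8933, -1.9576)
step 3: θ'=-1.4576 (R=-0.7500) → pose (1.4735, 2.2609, -1.4576)
step 4: θ'=-2.9576 (R=2.0000) → pose (3.0948, 4.4531, -2.9576)
step 5: θ'=-2.2076 (R=4.0000) → pose (0.6107, 2.8991, -2.2076)
step 6: θ'=-2.2076 (straight) → pose (-0.0583, 1.9946, -2.2076)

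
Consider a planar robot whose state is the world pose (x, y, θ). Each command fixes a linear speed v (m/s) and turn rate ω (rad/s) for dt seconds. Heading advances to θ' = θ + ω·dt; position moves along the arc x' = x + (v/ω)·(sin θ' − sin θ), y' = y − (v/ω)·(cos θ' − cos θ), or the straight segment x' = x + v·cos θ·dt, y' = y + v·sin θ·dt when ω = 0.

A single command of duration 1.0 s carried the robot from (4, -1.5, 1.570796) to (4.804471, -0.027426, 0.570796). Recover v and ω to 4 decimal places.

v = 1.7500, ω = -1.0000

Δθ = 0.570796 − 1.570796 = -1.000000
ω = Δθ/dt = -1.000000/1.0 = -1.0000
R = −Δy/(cos θ' − cos θ) = -1.7500
v = R·ω = -1.7500·-1.0000 = 1.7500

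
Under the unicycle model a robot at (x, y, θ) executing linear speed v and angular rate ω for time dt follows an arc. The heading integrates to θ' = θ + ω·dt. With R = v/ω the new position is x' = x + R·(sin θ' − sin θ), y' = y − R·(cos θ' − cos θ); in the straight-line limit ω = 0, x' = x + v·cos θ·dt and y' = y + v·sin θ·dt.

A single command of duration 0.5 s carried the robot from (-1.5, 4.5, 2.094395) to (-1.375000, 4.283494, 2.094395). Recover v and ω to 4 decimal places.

Δθ = 2.094395 − 2.094395 = 0.000000
ω = Δθ/dt = 0.000000/0.5 = 0.0000
ω = 0 → v = (Δx·cos θ + Δy·sin θ)/dt = -0.5000

v = -0.5000, ω = 0.0000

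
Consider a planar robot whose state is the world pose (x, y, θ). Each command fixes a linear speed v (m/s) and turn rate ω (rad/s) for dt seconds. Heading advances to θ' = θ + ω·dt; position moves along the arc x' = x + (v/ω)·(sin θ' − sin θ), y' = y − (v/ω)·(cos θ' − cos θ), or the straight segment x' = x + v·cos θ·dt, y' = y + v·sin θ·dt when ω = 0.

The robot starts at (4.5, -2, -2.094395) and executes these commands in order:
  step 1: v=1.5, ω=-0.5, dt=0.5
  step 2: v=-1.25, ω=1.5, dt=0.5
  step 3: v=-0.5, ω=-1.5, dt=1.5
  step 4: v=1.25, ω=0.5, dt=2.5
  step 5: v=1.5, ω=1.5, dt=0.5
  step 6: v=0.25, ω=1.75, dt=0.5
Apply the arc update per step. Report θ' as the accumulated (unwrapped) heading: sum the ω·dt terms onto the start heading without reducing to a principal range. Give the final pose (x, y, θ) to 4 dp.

(1.4944, -2.2629, -0.9694)

step 1: θ'=-2.3444 (R=-3.0000) → pose (4.0481, -2.5961, -2.3444)
step 2: θ'=-1.5944 (R=-0.8333) → pose (4.2851, -2.0335, -1.5944)
step 3: θ'=-3.8444 (R=0.3333) → pose (4.8338, -1.7871, -3.8444)
step 4: θ'=-2.5944 (R=2.5000) → pose (1.9171, -1.5597, -2.5944)
step 5: θ'=-1.8444 (R=1.0000) → pose (1.4746, -2.1435, -1.8444)
step 6: θ'=-0.9694 (R=0.1429) → pose (1.4944, -2.2629, -0.9694)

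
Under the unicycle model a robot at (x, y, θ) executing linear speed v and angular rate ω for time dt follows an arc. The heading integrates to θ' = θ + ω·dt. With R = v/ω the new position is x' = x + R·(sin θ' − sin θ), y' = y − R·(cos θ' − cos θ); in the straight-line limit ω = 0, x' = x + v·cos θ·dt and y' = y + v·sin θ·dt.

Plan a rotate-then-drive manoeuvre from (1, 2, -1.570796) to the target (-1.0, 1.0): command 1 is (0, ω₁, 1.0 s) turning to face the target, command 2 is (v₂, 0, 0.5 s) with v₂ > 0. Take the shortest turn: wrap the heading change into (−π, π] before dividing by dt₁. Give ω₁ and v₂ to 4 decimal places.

ω₁ = -1.1071, v₂ = 4.4721

heading to target = atan2(1−2, -1−1) = -2.6779
Δθ = wrap(-2.6779 − -1.5708) = -1.1071; ω₁ = Δθ/dt₁ = -1.1071
distance = √((-1−1)² + (1−2)²) = 2.2361; v₂ = distance/dt₂ = 4.4721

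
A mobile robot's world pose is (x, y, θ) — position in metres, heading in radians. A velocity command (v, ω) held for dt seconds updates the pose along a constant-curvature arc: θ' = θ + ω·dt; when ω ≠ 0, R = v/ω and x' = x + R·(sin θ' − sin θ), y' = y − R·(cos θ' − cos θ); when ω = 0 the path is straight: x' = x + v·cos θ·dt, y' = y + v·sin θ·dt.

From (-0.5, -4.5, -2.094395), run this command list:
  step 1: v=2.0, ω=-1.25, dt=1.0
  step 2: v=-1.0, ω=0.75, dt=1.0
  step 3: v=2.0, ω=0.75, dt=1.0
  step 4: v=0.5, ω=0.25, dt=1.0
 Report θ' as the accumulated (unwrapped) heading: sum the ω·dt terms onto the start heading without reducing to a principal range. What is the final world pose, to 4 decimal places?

(-2.4995, -7.1498, -1.5944)

step 1: θ'=-3.3444 (R=-1.6000) → pose (-2.2079, -5.2672, -3.3444)
step 2: θ'=-2.5944 (R=-1.3333) → pose (-1.2456, -5.0998, -2.5944)
step 3: θ'=-1.8444 (R=2.6667) → pose (-2.4256, -6.6566, -1.8444)
step 4: θ'=-1.5944 (R=2.0000) → pose (-2.4995, -7.1498, -1.5944)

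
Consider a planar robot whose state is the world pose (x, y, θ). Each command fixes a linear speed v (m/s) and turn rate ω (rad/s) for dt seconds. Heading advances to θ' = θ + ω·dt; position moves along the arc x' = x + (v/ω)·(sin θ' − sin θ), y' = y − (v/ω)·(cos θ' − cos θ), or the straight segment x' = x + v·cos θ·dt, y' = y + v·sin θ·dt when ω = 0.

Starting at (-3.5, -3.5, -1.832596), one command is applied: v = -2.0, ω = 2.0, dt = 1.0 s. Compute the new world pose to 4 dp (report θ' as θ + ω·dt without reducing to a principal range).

θ' = -1.8326 + 2.0·1.0 = 0.1674
R = v/ω = -2.0/2.0 = -1.0000
x' = -3.5 + -1.0000·(sin 0.1674 − sin -1.8326) = -4.6325
y' = -3.5 − -1.0000·(cos 0.1674 − cos -1.8326) = -2.2552

(-4.6325, -2.2552, 0.1674)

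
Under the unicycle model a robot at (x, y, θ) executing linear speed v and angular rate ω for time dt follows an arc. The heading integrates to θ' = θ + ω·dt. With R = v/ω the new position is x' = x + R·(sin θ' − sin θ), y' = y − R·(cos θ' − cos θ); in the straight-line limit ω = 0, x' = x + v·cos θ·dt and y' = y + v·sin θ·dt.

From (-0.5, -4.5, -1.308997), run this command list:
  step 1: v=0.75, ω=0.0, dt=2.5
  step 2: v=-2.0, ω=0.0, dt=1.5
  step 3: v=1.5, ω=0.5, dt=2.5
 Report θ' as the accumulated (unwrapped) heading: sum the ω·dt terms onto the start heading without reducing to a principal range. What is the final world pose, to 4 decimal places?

(1.9297, -5.6317, -0.0590)

step 1: θ'=-1.3090 (straight) → pose (-0.0147, -6.3111, -1.3090)
step 2: θ'=-1.3090 (straight) → pose (-0.7912, -3.4133, -1.3090)
step 3: θ'=-0.0590 (R=3.0000) → pose (1.9297, -5.6317, -0.0590)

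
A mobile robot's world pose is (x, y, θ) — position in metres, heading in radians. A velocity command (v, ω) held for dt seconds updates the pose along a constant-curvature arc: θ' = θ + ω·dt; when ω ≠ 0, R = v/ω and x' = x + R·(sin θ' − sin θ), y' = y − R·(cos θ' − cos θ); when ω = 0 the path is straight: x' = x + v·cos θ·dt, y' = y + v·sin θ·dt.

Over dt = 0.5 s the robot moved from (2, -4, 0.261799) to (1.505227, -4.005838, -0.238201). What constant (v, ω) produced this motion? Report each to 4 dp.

Δθ = -0.238201 − 0.261799 = -0.500000
ω = Δθ/dt = -0.500000/0.5 = -1.0000
R = Δx/(sin θ' − sin θ) = 1.0000
v = R·ω = 1.0000·-1.0000 = -1.0000

v = -1.0000, ω = -1.0000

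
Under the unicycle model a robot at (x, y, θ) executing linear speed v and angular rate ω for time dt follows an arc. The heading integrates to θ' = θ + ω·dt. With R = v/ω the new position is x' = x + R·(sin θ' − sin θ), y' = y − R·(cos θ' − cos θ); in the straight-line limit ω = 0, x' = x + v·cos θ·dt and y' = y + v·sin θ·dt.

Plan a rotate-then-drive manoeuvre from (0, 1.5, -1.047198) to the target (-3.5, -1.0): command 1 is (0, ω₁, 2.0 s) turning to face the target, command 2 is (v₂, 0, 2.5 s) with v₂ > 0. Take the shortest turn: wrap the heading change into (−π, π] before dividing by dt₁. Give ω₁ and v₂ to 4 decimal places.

ω₁ = -0.7371, v₂ = 1.7205

heading to target = atan2(-1−1.5, -3.5−0) = -2.5213
Δθ = wrap(-2.5213 − -1.0472) = -1.4741; ω₁ = Δθ/dt₁ = -0.7371
distance = √((-3.5−0)² + (-1−1.5)²) = 4.3012; v₂ = distance/dt₂ = 1.7205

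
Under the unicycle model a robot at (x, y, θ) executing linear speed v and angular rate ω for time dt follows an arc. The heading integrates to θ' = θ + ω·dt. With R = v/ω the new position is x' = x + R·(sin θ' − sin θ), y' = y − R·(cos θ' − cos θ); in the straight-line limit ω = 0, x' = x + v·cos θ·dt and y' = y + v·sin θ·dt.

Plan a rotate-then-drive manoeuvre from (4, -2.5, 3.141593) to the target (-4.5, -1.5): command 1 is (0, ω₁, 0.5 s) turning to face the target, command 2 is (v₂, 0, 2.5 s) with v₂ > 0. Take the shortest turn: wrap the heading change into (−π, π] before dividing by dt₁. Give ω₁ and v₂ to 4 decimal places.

heading to target = atan2(-1.5−-2.5, -4.5−4) = 3.0245
Δθ = wrap(3.0245 − 3.1416) = -0.1171; ω₁ = Δθ/dt₁ = -0.2342
distance = √((-4.5−4)² + (-1.5−-2.5)²) = 8.5586; v₂ = distance/dt₂ = 3.4234

ω₁ = -0.2342, v₂ = 3.4234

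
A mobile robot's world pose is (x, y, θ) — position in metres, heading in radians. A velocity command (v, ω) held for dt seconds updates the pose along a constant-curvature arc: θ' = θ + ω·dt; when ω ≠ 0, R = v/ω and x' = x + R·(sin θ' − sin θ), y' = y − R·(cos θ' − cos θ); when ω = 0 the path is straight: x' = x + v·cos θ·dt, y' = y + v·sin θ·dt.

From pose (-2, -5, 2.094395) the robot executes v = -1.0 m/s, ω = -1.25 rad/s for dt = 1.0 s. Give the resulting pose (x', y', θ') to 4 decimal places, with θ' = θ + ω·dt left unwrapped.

θ' = 2.0944 + -1.25·1.0 = 0.8444
R = v/ω = -1.0/-1.25 = 0.8000
x' = -2 + 0.8000·(sin 0.8444 − sin 2.0944) = -2.0948
y' = -5 − 0.8000·(cos 0.8444 − cos 2.0944) = -5.9313

(-2.0948, -5.9313, 0.8444)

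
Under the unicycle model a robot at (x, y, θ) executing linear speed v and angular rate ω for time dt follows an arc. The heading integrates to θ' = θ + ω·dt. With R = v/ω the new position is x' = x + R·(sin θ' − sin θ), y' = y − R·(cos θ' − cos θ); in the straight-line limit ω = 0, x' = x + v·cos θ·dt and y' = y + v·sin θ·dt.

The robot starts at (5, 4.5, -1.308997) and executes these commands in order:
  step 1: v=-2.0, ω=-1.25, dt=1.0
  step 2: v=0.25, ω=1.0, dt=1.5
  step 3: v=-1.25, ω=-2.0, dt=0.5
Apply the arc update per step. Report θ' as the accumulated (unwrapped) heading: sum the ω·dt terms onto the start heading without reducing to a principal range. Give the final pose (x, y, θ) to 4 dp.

step 1: θ'=-2.5590 (R=1.6000) → pose (5.6652, 6.2502, -2.5590)
step 2: θ'=-1.0590 (R=0.2500) → pose (5.5848, 5.9190, -1.0590)
step 3: θ'=-2.0590 (R=0.6250) → pose (5.5777, 6.5182, -2.0590)

(5.5777, 6.5182, -2.0590)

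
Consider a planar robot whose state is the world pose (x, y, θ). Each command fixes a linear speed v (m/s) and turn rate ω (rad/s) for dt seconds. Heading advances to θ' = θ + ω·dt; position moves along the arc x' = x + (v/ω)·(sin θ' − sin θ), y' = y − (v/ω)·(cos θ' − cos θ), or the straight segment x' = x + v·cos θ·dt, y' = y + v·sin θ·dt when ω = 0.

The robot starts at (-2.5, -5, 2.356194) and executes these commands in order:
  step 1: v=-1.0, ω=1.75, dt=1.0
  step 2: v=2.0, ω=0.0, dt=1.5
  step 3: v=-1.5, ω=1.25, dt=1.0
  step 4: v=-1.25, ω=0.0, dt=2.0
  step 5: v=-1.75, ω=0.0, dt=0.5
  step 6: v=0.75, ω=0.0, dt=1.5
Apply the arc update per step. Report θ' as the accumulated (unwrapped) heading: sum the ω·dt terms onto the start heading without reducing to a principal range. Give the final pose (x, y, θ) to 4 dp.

step 1: θ'=4.1062 (R=-0.5714) → pose (-1.6263, -4.9215, 4.1062)
step 2: θ'=4.1062 (straight) → pose (-3.3356, -7.3870, 4.1062)
step 3: θ'=5.3562 (R=-1.2000) → pose (-3.3620, -5.9830, 5.3562)
step 4: θ'=5.3562 (straight) → pose (-4.8626, -3.9834, 5.3562)
step 5: θ'=5.3562 (straight) → pose (-5.3878, -3.2836, 5.3562)
step 6: θ'=5.3562 (straight) → pose (-4.7125, -4.1834, 5.3562)

(-4.7125, -4.1834, 5.3562)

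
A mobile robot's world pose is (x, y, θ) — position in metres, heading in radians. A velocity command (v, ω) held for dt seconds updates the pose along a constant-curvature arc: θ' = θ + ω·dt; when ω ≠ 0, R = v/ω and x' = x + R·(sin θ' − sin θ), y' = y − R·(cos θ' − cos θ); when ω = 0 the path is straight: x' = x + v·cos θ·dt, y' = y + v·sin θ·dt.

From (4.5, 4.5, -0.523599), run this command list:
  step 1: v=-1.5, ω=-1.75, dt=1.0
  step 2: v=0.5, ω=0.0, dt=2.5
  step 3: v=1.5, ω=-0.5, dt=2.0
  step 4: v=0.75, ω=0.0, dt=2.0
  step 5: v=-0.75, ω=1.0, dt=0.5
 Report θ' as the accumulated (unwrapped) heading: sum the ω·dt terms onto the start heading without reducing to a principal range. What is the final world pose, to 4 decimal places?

step 1: θ'=-2.2736 (R=0.8571) → pose (4.2745, 5.7963, -2.2736)
step 2: θ'=-2.2736 (straight) → pose (3.4666, 4.8425, -2.2736)
step 3: θ'=-3.2736 (R=-3.0000) → pose (0.7826, 3.8077, -3.2736)
step 4: θ'=-3.2736 (straight) → pose (-0.7043, 4.0051, -3.2736)
step 5: θ'=-2.7736 (R=-0.7500) → pose (-0.3358, 4.0488, -2.7736)

(-0.3358, 4.0488, -2.7736)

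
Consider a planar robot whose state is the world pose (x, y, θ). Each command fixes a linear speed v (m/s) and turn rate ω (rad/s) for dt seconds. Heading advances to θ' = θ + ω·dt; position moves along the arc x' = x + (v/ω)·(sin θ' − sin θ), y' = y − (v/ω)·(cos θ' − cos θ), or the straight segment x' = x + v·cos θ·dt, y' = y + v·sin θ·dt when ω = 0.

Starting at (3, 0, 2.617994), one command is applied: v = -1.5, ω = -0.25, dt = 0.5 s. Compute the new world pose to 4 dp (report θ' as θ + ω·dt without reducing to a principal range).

θ' = 2.6180 + -0.25·0.5 = 2.4930
R = v/ω = -1.5/-0.25 = 6.0000
x' = 3 + 6.0000·(sin 2.4930 − sin 2.6180) = 3.6244
y' = 0 − 6.0000·(cos 2.4930 − cos 2.6180) = -0.4146

(3.6244, -0.4146, 2.4930)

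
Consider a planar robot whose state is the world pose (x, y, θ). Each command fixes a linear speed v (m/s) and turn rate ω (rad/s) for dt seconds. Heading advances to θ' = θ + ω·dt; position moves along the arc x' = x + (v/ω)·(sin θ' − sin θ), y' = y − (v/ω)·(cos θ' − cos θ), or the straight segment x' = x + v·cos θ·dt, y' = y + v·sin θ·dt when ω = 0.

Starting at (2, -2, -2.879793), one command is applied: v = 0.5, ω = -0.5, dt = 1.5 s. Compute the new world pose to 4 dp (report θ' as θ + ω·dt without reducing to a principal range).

(1.2721, -1.9173, -3.6298)

θ' = -2.8798 + -0.5·1.5 = -3.6298
R = v/ω = 0.5/-0.5 = -1.0000
x' = 2 + -1.0000·(sin -3.6298 − sin -2.8798) = 1.2721
y' = -2 − -1.0000·(cos -3.6298 − cos -2.8798) = -1.9173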